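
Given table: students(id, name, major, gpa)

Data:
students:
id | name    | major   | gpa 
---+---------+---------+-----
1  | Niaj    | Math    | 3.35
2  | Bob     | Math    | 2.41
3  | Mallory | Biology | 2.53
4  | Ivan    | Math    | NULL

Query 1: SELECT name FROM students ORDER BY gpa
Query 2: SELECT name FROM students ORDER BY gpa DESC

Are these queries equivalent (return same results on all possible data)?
No, not equivalent

Query 1 returns: [('Ivan',), ('Bob',), ('Mallory',), ('Niaj',)]
Query 2 returns: [('Niaj',), ('Mallory',), ('Bob',), ('Ivan',)]

Reason: ASC vs DESC gives opposite ordering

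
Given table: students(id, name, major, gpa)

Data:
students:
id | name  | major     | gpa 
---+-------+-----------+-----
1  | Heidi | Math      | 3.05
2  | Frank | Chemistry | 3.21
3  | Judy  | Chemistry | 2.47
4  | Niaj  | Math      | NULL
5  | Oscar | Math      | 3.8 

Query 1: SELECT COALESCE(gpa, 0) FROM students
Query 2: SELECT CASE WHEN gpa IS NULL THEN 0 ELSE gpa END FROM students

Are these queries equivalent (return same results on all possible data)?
Yes, equivalent

Both queries return: [(0,), (2.47,), (3.05,), (3.21,), (3.8,)]

Reason: COALESCE vs CASE for NULL handling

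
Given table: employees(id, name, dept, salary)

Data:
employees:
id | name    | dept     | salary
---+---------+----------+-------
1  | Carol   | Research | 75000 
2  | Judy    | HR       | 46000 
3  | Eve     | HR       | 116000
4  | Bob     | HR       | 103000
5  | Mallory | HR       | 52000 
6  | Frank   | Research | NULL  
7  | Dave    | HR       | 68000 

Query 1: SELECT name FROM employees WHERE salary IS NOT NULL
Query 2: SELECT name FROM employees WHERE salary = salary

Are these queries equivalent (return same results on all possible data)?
Yes, equivalent

Both queries return: [('Bob',), ('Carol',), ('Dave',), ('Eve',), ('Judy',), ('Mallory',)]

Reason: IS NOT NULL vs self-equality (both exclude NULLs)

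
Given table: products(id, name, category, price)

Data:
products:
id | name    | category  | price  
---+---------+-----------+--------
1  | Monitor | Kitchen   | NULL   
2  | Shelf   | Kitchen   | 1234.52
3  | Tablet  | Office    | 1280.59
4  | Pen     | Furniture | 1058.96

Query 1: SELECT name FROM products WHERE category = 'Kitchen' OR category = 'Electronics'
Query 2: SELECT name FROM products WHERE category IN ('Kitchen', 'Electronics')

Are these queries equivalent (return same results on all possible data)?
Yes, equivalent

Both queries return: [('Monitor',), ('Shelf',)]

Reason: OR vs IN are equivalent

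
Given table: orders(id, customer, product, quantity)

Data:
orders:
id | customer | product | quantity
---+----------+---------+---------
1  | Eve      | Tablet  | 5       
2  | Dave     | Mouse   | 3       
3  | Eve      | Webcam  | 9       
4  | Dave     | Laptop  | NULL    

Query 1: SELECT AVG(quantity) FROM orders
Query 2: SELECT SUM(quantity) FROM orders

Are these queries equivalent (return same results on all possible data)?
No, not equivalent

Query 1 returns: [(5.666666666666667,)]
Query 2 returns: [(17,)]

Reason: AVG vs SUM give different aggregate values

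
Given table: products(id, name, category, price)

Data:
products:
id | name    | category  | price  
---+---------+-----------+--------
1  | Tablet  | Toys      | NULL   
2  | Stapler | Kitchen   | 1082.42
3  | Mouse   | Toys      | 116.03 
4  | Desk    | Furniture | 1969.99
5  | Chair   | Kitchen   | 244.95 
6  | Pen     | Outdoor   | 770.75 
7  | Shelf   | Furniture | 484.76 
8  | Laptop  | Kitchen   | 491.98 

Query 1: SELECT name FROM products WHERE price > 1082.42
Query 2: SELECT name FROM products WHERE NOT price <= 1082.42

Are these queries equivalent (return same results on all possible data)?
Yes, equivalent

Both queries return: [('Desk',)]

Reason: Both filter price > 1082.42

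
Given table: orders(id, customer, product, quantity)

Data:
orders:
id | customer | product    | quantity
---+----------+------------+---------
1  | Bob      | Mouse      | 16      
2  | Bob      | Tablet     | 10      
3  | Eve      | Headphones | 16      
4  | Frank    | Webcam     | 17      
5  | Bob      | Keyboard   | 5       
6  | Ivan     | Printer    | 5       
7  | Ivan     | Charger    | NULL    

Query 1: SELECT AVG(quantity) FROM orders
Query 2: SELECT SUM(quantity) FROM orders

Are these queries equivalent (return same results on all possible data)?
No, not equivalent

Query 1 returns: [(11.5,)]
Query 2 returns: [(69,)]

Reason: AVG vs SUM give different aggregate values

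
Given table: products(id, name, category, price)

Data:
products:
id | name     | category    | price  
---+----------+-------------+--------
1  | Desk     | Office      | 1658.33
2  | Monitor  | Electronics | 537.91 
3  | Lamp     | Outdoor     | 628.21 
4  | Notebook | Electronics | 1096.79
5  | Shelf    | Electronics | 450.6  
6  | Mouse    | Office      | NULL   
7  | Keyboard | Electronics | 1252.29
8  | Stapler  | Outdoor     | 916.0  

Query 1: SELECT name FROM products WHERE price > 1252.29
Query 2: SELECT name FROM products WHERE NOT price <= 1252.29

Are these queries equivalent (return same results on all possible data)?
Yes, equivalent

Both queries return: [('Desk',)]

Reason: Both filter price > 1252.29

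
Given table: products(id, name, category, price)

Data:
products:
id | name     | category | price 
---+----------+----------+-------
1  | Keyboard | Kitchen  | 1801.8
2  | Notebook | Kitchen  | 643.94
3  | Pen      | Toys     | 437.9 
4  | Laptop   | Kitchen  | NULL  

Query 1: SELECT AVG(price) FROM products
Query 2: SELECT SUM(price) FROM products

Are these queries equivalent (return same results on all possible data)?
No, not equivalent

Query 1 returns: [(961.2133333333333,)]
Query 2 returns: [(2883.64,)]

Reason: AVG vs SUM give different aggregate values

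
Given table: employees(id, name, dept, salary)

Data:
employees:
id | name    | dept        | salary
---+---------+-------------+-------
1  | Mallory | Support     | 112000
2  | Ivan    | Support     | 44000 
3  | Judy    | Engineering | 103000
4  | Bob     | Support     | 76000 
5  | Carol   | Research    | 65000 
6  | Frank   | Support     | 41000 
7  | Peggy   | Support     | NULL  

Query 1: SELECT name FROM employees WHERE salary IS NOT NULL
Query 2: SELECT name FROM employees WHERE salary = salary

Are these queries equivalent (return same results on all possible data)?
Yes, equivalent

Both queries return: [('Bob',), ('Carol',), ('Frank',), ('Ivan',), ('Judy',), ('Mallory',)]

Reason: IS NOT NULL vs self-equality (both exclude NULLs)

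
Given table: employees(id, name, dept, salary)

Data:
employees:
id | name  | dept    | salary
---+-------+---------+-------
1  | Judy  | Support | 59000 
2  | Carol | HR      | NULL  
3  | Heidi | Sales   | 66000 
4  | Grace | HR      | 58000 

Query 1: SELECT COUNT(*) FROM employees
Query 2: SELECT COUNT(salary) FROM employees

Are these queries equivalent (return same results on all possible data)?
No, not equivalent

Query 1 returns: [(4,)]
Query 2 returns: [(3,)]

Reason: COUNT(*) includes NULLs, COUNT(column) excludes them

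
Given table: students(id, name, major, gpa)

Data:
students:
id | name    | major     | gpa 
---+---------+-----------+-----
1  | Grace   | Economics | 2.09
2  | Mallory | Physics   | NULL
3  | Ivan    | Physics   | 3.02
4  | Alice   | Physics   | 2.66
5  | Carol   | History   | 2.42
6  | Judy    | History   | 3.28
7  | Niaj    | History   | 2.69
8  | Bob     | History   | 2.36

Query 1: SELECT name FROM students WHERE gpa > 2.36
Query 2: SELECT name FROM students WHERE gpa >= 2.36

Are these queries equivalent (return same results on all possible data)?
No, not equivalent

Query 1 returns: [('Ivan',), ('Alice',), ('Carol',), ('Judy',), ('Niaj',)]
Query 2 returns: [('Ivan',), ('Alice',), ('Carol',), ('Judy',), ('Niaj',), ('Bob',)]

Reason: > vs >= gives different results when gpa = 2.36 exists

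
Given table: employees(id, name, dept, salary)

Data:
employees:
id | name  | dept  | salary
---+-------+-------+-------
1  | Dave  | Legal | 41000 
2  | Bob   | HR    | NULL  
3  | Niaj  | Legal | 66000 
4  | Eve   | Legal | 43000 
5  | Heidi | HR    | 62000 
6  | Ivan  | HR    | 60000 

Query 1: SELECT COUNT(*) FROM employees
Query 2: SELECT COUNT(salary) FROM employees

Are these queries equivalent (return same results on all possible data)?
No, not equivalent

Query 1 returns: [(6,)]
Query 2 returns: [(5,)]

Reason: COUNT(*) includes NULLs, COUNT(column) excludes them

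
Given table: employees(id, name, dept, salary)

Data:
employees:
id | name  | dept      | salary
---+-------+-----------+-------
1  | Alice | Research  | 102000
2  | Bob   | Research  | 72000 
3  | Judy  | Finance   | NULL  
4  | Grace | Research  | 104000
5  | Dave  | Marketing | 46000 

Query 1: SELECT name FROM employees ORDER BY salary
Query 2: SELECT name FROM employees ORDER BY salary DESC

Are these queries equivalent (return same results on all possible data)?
No, not equivalent

Query 1 returns: [('Judy',), ('Dave',), ('Bob',), ('Alice',), ('Grace',)]
Query 2 returns: [('Grace',), ('Alice',), ('Bob',), ('Dave',), ('Judy',)]

Reason: ASC vs DESC gives opposite ordering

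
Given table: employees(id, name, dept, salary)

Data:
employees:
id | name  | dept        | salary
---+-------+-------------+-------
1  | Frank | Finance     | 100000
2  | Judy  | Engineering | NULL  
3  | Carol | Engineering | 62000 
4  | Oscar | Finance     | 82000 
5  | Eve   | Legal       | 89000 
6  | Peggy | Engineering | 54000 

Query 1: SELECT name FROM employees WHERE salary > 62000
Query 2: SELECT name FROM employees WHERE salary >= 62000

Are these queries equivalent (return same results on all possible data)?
No, not equivalent

Query 1 returns: [('Frank',), ('Oscar',), ('Eve',)]
Query 2 returns: [('Frank',), ('Carol',), ('Oscar',), ('Eve',)]

Reason: > vs >= gives different results when salary = 62000 exists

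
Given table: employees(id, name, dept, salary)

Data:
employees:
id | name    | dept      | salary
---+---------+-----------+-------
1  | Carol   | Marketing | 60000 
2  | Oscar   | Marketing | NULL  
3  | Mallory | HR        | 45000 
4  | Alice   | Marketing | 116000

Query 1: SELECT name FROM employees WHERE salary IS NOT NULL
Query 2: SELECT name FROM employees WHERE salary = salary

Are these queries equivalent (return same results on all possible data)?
Yes, equivalent

Both queries return: [('Alice',), ('Carol',), ('Mallory',)]

Reason: IS NOT NULL vs self-equality (both exclude NULLs)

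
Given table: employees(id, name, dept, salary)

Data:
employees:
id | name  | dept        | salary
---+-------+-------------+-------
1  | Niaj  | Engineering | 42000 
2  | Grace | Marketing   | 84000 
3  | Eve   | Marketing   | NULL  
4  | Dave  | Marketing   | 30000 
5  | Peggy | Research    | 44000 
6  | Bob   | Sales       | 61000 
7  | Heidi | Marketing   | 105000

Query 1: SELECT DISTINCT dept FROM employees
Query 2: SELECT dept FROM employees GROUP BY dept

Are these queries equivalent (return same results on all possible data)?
Yes, equivalent

Both queries return: [('Engineering',), ('Marketing',), ('Research',), ('Sales',)]

Reason: Both get unique depts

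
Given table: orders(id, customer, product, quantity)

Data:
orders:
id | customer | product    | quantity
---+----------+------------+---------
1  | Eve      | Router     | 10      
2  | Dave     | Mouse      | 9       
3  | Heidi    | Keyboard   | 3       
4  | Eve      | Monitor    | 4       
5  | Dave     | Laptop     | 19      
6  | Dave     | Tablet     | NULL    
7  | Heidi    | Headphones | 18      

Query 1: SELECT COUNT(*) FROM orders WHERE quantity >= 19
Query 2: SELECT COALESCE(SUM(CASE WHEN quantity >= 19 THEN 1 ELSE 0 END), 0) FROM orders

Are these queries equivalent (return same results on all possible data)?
Yes, equivalent

Both queries return: [(1,)]

Reason: COUNT with WHERE vs conditional SUM (COALESCE handles empty-table NULL)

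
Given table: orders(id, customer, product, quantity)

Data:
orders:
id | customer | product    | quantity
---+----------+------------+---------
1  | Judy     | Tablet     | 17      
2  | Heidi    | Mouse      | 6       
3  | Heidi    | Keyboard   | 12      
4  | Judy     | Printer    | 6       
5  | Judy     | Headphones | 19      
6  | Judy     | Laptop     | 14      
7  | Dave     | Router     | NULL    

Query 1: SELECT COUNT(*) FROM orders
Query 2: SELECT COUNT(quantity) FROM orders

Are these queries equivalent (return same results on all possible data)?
No, not equivalent

Query 1 returns: [(7,)]
Query 2 returns: [(6,)]

Reason: COUNT(*) includes NULLs, COUNT(column) excludes them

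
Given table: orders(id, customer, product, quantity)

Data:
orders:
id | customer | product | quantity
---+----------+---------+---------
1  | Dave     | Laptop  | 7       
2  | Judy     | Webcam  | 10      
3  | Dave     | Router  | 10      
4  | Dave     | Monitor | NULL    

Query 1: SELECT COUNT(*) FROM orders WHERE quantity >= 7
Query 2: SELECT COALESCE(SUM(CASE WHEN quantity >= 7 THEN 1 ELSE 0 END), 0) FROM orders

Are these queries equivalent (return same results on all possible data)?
Yes, equivalent

Both queries return: [(3,)]

Reason: COUNT with WHERE vs conditional SUM (COALESCE handles empty-table NULL)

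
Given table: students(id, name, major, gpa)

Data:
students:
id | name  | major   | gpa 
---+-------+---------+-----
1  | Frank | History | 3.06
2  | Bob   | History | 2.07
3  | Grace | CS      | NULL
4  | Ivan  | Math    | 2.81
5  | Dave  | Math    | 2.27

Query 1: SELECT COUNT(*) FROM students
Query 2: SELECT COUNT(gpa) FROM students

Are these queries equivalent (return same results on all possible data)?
No, not equivalent

Query 1 returns: [(5,)]
Query 2 returns: [(4,)]

Reason: COUNT(*) includes NULLs, COUNT(column) excludes them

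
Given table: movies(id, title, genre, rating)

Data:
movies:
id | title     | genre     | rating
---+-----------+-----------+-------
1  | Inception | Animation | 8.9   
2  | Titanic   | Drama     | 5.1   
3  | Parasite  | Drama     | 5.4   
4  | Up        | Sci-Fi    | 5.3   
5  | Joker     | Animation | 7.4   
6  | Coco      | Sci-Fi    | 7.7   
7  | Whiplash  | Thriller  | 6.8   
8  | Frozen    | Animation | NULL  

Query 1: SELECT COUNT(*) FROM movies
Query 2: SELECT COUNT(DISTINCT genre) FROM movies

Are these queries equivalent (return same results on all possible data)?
No, not equivalent

Query 1 returns: [(8,)]
Query 2 returns: [(4,)]

Reason: COUNT(*) counts rows, COUNT(DISTINCT genre) counts unique genres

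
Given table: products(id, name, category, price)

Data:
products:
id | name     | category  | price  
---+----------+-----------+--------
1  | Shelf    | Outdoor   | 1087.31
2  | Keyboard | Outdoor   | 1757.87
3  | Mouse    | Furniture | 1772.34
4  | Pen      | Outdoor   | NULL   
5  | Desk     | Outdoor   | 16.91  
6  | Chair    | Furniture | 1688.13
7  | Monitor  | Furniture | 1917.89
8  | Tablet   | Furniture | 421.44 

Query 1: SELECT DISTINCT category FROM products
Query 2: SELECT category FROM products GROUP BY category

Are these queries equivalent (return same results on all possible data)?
Yes, equivalent

Both queries return: [('Furniture',), ('Outdoor',)]

Reason: Both get unique categorys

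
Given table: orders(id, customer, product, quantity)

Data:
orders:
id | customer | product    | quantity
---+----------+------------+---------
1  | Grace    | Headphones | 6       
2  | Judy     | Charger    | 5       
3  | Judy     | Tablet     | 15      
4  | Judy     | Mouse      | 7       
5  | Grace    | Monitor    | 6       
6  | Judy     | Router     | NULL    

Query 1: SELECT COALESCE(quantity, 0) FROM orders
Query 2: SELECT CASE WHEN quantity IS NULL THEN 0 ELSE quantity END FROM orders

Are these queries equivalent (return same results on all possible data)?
Yes, equivalent

Both queries return: [(0,), (5,), (6,), (6,), (7,), (15,)]

Reason: COALESCE vs CASE for NULL handling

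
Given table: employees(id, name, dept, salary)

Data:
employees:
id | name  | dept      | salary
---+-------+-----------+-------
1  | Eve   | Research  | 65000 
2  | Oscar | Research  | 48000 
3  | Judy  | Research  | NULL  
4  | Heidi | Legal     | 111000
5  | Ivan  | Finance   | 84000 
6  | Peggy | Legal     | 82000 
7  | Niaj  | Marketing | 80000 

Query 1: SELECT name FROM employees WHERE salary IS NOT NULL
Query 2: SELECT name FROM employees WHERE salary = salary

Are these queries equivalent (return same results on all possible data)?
Yes, equivalent

Both queries return: [('Eve',), ('Heidi',), ('Ivan',), ('Niaj',), ('Oscar',), ('Peggy',)]

Reason: IS NOT NULL vs self-equality (both exclude NULLs)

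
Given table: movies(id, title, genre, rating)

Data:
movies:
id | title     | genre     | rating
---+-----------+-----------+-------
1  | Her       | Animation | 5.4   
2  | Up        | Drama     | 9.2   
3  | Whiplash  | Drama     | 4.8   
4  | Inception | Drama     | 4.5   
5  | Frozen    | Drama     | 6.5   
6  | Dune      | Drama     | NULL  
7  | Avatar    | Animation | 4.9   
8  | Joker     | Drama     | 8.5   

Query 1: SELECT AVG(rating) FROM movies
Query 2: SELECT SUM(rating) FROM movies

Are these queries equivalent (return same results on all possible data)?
No, not equivalent

Query 1 returns: [(6.257142857142857,)]
Query 2 returns: [(43.8,)]

Reason: AVG vs SUM give different aggregate values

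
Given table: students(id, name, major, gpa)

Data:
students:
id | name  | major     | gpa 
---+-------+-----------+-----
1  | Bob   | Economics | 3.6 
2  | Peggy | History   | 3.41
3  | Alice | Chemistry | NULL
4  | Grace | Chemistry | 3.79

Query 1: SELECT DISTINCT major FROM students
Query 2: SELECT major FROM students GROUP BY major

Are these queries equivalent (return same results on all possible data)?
Yes, equivalent

Both queries return: [('Chemistry',), ('Economics',), ('History',)]

Reason: Both get unique majors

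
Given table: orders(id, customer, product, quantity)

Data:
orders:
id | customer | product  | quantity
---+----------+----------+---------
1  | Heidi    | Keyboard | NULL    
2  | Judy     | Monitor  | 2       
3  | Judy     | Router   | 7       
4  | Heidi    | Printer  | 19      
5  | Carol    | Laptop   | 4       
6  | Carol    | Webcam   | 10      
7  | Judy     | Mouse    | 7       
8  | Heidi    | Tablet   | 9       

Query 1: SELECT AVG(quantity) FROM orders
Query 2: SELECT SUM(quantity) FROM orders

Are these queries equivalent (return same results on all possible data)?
No, not equivalent

Query 1 returns: [(8.285714285714286,)]
Query 2 returns: [(58,)]

Reason: AVG vs SUM give different aggregate values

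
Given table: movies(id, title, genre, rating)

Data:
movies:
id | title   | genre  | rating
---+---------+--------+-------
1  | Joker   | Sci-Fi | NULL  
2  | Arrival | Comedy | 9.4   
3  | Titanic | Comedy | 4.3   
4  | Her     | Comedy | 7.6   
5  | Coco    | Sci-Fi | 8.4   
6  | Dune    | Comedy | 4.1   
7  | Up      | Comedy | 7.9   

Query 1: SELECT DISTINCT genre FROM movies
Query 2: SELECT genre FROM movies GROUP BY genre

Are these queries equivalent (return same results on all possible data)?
Yes, equivalent

Both queries return: [('Comedy',), ('Sci-Fi',)]

Reason: Both get unique genres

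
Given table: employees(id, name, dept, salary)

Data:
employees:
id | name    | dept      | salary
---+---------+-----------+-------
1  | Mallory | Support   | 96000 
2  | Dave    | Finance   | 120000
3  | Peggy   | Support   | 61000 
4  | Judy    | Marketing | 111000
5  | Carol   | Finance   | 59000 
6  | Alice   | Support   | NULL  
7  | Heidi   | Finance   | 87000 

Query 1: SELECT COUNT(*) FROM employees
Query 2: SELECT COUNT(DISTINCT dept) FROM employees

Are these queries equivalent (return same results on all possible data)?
No, not equivalent

Query 1 returns: [(7,)]
Query 2 returns: [(3,)]

Reason: COUNT(*) counts rows, COUNT(DISTINCT dept) counts unique depts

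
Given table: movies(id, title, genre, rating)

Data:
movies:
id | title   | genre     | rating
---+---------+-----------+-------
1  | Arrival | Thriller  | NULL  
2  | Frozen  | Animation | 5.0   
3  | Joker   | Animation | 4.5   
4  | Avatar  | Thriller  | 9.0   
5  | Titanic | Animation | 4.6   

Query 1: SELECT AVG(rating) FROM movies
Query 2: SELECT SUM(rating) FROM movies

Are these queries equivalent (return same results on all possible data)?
No, not equivalent

Query 1 returns: [(5.775,)]
Query 2 returns: [(23.1,)]

Reason: AVG vs SUM give different aggregate values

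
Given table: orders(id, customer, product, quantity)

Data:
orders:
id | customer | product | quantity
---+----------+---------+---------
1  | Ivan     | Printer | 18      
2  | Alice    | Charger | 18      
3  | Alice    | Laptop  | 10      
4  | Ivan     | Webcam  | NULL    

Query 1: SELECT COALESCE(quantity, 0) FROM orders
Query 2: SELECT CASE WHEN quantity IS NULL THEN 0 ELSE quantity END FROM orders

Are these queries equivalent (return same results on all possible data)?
Yes, equivalent

Both queries return: [(0,), (10,), (18,), (18,)]

Reason: COALESCE vs CASE for NULL handling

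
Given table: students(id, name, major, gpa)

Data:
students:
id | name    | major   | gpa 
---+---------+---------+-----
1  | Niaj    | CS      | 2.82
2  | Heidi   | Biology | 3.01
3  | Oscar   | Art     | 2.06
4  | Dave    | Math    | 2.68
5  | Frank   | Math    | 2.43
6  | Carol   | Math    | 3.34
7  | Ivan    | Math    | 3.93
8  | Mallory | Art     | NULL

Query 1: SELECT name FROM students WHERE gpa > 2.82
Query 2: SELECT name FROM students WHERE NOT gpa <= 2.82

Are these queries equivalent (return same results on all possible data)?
Yes, equivalent

Both queries return: [('Carol',), ('Heidi',), ('Ivan',)]

Reason: Both filter gpa > 2.82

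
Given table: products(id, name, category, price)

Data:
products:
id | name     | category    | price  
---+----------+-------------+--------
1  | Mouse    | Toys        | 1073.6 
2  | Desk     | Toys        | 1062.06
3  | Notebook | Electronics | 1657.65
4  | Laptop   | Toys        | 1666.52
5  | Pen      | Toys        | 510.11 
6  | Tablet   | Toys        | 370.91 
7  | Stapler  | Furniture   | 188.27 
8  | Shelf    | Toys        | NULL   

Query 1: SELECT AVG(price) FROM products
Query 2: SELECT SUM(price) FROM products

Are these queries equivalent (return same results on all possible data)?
No, not equivalent

Query 1 returns: [(932.7314285714285,)]
Query 2 returns: [(6529.12,)]

Reason: AVG vs SUM give different aggregate values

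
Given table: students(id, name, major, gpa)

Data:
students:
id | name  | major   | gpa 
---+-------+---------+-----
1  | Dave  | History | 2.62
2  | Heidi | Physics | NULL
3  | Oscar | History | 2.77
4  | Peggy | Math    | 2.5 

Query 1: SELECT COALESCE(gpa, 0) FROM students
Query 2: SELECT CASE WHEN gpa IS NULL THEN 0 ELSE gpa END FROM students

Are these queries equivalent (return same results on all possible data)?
Yes, equivalent

Both queries return: [(0,), (2.5,), (2.62,), (2.77,)]

Reason: COALESCE vs CASE for NULL handling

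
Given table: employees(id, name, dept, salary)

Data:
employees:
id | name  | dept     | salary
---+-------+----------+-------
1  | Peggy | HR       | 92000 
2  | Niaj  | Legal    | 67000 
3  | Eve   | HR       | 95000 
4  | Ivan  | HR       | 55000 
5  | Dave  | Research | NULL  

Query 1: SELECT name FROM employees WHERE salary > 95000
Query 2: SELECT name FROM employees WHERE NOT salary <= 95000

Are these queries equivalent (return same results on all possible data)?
Yes, equivalent

Both queries return: []

Reason: Both filter salary > 95000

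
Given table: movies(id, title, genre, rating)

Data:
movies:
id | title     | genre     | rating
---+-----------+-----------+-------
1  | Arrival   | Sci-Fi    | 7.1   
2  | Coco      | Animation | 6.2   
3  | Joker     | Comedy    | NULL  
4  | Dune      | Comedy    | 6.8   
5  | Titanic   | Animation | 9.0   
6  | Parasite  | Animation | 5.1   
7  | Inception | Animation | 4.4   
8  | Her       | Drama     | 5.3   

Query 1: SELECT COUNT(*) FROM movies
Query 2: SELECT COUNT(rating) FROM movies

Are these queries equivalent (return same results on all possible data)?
No, not equivalent

Query 1 returns: [(8,)]
Query 2 returns: [(7,)]

Reason: COUNT(*) includes NULLs, COUNT(column) excludes them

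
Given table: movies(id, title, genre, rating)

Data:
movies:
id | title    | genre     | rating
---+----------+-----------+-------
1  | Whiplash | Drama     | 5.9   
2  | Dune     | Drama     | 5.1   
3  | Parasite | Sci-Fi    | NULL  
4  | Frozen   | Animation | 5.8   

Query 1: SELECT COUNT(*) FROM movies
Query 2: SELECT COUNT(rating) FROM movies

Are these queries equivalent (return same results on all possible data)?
No, not equivalent

Query 1 returns: [(4,)]
Query 2 returns: [(3,)]

Reason: COUNT(*) includes NULLs, COUNT(column) excludes them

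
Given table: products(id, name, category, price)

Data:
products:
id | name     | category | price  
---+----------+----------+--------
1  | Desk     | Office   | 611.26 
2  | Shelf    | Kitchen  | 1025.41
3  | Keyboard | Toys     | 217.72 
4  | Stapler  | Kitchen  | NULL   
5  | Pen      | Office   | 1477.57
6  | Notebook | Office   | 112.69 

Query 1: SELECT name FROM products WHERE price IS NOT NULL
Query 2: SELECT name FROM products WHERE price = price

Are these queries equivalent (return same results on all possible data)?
Yes, equivalent

Both queries return: [('Desk',), ('Keyboard',), ('Notebook',), ('Pen',), ('Shelf',)]

Reason: IS NOT NULL vs self-equality (both exclude NULLs)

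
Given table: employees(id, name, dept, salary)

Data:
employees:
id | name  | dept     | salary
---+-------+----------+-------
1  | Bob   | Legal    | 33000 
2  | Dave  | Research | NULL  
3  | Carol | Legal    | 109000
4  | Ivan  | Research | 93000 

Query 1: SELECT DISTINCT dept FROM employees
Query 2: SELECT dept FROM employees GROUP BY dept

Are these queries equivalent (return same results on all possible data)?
Yes, equivalent

Both queries return: [('Legal',), ('Research',)]

Reason: Both get unique depts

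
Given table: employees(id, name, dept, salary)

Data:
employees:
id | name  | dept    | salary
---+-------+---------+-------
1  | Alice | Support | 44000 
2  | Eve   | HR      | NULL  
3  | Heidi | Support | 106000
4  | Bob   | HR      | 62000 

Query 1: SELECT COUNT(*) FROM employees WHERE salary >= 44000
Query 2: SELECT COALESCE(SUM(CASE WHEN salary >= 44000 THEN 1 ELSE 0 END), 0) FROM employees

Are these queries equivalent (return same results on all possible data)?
Yes, equivalent

Both queries return: [(3,)]

Reason: COUNT with WHERE vs conditional SUM (COALESCE handles empty-table NULL)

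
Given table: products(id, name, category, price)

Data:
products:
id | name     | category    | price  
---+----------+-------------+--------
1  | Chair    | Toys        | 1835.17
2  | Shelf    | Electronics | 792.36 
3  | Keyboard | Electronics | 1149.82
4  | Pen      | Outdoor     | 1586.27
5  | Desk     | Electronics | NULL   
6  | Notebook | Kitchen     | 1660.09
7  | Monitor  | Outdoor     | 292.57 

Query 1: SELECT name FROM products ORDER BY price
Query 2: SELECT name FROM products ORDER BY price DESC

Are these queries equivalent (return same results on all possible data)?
No, not equivalent

Query 1 returns: [('Desk',), ('Monitor',), ('Shelf',), ('Keyboard',), ('Pen',), ('Notebook',), ('Chair',)]
Query 2 returns: [('Chair',), ('Notebook',), ('Pen',), ('Keyboard',), ('Shelf',), ('Monitor',), ('Desk',)]

Reason: ASC vs DESC gives opposite ordering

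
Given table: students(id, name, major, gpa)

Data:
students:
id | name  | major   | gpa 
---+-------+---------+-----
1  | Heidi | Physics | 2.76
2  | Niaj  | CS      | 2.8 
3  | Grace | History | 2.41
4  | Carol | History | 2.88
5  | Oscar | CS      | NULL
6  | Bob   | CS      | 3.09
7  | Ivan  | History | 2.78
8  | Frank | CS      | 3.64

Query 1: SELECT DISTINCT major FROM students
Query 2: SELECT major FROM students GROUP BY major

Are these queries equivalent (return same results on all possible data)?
Yes, equivalent

Both queries return: [('CS',), ('History',), ('Physics',)]

Reason: Both get unique majors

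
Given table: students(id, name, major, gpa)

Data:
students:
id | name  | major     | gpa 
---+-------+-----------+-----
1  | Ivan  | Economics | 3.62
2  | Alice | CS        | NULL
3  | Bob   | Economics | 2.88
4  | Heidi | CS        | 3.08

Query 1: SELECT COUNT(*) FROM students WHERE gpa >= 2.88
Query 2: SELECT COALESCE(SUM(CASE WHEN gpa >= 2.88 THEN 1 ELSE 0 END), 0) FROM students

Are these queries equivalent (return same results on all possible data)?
Yes, equivalent

Both queries return: [(3,)]

Reason: COUNT with WHERE vs conditional SUM (COALESCE handles empty-table NULL)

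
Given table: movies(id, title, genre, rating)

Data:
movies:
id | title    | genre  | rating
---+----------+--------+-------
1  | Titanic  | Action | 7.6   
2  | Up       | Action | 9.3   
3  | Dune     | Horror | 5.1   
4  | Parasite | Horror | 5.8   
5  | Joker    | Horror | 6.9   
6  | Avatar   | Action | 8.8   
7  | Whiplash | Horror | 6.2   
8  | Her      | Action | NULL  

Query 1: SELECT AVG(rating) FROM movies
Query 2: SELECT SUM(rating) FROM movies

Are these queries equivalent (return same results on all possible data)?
No, not equivalent

Query 1 returns: [(7.1000000000000005,)]
Query 2 returns: [(49.7,)]

Reason: AVG vs SUM give different aggregate values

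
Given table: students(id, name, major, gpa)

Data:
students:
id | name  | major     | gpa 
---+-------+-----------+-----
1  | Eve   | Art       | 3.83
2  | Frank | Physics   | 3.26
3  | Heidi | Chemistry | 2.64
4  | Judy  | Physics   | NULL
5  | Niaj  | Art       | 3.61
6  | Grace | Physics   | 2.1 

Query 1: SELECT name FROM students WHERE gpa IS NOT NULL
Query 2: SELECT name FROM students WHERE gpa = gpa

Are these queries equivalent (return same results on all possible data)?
Yes, equivalent

Both queries return: [('Eve',), ('Frank',), ('Grace',), ('Heidi',), ('Niaj',)]

Reason: IS NOT NULL vs self-equality (both exclude NULLs)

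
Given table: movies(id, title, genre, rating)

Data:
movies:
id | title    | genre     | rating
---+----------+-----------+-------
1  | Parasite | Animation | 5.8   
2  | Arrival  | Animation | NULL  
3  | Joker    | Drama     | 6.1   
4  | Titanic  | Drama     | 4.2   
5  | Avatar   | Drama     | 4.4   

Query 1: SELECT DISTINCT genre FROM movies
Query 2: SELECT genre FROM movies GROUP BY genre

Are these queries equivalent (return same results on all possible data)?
Yes, equivalent

Both queries return: [('Animation',), ('Drama',)]

Reason: Both get unique genres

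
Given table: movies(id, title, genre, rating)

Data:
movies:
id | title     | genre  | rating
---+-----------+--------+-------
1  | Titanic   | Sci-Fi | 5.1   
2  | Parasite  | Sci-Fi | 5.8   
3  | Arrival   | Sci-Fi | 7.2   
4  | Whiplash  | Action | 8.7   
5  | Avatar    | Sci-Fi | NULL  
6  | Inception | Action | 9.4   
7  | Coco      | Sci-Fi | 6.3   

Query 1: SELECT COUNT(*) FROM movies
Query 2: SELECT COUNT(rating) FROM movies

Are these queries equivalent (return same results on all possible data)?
No, not equivalent

Query 1 returns: [(7,)]
Query 2 returns: [(6,)]

Reason: COUNT(*) includes NULLs, COUNT(column) excludes them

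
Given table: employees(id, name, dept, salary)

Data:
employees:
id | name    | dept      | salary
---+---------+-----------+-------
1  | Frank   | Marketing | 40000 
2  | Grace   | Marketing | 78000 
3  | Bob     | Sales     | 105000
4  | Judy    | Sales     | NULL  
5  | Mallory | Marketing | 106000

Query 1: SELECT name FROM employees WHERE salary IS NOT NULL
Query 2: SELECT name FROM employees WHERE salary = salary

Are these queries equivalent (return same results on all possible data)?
Yes, equivalent

Both queries return: [('Bob',), ('Frank',), ('Grace',), ('Mallory',)]

Reason: IS NOT NULL vs self-equality (both exclude NULLs)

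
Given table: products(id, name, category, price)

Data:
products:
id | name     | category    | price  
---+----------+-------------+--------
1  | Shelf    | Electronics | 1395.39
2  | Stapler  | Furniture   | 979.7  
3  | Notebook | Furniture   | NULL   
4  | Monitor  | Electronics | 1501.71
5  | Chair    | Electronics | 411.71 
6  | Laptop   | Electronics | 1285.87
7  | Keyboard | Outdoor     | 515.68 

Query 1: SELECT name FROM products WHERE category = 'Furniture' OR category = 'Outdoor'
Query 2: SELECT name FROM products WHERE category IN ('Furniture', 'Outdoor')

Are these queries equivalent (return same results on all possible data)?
Yes, equivalent

Both queries return: [('Keyboard',), ('Notebook',), ('Stapler',)]

Reason: OR vs IN are equivalent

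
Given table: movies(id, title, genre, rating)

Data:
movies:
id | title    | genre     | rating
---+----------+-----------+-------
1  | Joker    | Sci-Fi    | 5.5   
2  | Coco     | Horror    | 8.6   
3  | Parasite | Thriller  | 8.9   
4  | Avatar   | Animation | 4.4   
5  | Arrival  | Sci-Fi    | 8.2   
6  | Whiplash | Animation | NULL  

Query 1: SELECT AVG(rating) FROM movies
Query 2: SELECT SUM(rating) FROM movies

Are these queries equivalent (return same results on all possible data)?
No, not equivalent

Query 1 returns: [(7.12,)]
Query 2 returns: [(35.6,)]

Reason: AVG vs SUM give different aggregate values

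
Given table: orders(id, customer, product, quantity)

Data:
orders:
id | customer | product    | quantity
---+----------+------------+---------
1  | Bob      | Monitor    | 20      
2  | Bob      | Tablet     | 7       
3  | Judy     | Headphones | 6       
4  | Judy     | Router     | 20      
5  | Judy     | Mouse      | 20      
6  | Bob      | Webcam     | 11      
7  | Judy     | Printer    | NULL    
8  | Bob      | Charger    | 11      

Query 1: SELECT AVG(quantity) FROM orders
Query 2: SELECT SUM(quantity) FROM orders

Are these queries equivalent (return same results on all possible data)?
No, not equivalent

Query 1 returns: [(13.571428571428571,)]
Query 2 returns: [(95,)]

Reason: AVG vs SUM give different aggregate values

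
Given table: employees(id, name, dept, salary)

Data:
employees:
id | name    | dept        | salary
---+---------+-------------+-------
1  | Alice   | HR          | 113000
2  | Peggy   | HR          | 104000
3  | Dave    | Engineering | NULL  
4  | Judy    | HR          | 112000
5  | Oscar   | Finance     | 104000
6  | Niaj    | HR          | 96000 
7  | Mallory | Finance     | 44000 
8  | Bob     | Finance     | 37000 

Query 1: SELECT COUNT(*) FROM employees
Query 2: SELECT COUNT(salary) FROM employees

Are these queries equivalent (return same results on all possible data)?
No, not equivalent

Query 1 returns: [(8,)]
Query 2 returns: [(7,)]

Reason: COUNT(*) includes NULLs, COUNT(column) excludes them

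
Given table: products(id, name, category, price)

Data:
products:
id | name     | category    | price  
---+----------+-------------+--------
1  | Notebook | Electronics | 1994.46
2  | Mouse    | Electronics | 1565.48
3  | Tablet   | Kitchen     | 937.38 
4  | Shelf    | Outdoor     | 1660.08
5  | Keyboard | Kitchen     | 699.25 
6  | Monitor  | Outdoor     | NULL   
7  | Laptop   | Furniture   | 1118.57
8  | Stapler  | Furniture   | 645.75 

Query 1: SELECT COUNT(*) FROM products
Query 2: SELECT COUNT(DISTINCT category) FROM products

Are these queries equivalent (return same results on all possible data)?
No, not equivalent

Query 1 returns: [(8,)]
Query 2 returns: [(4,)]

Reason: COUNT(*) counts rows, COUNT(DISTINCT category) counts unique categorys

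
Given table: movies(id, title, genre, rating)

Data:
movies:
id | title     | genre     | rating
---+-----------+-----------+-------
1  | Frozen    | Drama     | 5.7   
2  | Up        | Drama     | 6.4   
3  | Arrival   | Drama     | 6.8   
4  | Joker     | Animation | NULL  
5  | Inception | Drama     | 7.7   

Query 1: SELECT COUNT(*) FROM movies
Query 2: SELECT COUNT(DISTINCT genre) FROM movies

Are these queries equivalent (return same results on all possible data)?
No, not equivalent

Query 1 returns: [(5,)]
Query 2 returns: [(2,)]

Reason: COUNT(*) counts rows, COUNT(DISTINCT genre) counts unique genres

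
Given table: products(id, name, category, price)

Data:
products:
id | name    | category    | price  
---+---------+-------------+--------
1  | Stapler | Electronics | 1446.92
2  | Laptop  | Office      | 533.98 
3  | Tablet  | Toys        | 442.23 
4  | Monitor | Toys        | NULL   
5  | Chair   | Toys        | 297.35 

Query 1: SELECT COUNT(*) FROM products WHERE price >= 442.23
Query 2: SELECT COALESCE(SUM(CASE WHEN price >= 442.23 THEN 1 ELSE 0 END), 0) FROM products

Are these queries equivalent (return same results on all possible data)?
Yes, equivalent

Both queries return: [(3,)]

Reason: COUNT with WHERE vs conditional SUM (COALESCE handles empty-table NULL)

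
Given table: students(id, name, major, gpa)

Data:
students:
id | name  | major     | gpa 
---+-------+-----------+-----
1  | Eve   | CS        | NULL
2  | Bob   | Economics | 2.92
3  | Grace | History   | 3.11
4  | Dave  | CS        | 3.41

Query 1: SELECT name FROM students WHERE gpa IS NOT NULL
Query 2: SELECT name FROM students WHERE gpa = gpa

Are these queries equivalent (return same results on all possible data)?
Yes, equivalent

Both queries return: [('Bob',), ('Dave',), ('Grace',)]

Reason: IS NOT NULL vs self-equality (both exclude NULLs)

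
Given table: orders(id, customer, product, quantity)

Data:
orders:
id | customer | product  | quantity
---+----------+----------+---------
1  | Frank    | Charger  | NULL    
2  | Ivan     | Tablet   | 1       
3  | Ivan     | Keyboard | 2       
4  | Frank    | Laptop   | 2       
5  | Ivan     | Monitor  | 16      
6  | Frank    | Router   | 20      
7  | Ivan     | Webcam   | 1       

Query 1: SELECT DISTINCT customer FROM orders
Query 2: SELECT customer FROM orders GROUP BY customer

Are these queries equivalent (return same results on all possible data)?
Yes, equivalent

Both queries return: [('Frank',), ('Ivan',)]

Reason: Both get unique customers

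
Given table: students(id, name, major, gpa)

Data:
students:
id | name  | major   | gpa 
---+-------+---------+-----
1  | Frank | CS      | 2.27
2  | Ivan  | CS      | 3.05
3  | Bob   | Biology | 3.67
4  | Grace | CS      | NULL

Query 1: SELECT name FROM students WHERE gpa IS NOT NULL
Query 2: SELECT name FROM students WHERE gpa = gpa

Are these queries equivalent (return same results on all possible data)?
Yes, equivalent

Both queries return: [('Bob',), ('Frank',), ('Ivan',)]

Reason: IS NOT NULL vs self-equality (both exclude NULLs)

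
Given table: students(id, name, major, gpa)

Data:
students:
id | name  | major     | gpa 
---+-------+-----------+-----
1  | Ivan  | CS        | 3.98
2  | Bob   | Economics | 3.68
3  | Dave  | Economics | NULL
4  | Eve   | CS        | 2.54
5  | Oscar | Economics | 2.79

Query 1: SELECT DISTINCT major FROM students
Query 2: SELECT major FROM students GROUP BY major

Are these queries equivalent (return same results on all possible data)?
Yes, equivalent

Both queries return: [('CS',), ('Economics',)]

Reason: Both get unique majors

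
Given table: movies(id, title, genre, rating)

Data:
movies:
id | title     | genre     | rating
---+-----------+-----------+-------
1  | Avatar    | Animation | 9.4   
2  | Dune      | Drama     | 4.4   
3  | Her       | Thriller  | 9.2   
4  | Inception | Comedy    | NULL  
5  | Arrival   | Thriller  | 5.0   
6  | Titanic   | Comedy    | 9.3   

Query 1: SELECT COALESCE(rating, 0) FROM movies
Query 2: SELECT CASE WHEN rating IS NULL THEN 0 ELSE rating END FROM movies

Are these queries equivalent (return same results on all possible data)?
Yes, equivalent

Both queries return: [(0,), (4.4,), (5.0,), (9.2,), (9.3,), (9.4,)]

Reason: COALESCE vs CASE for NULL handling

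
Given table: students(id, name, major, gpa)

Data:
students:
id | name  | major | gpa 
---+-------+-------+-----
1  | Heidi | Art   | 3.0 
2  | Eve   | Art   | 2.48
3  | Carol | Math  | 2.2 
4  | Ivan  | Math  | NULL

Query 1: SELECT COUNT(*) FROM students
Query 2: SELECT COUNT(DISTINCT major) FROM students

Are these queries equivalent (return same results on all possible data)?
No, not equivalent

Query 1 returns: [(4,)]
Query 2 returns: [(2,)]

Reason: COUNT(*) counts rows, COUNT(DISTINCT major) counts unique majors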